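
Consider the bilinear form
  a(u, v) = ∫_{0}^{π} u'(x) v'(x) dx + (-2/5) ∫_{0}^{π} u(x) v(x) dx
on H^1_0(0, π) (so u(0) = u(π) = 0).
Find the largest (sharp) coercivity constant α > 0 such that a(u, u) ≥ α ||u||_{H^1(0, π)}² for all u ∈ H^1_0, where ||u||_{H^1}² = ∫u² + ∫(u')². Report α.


α = 3/10

Coercivity of a(·,·) on H^1_0(0, π) means a(u, u) ≥ α ||u||_{H^1}² for every u ∈ H^1_0.
The interval has length L = π, and Poincaré/coercivity depend only on L. Here a(u, u) = ∫(u')² + (-2/5)·∫u².
Here c = -2/5 < 0 with |c| < (π/L)² = 1, so coercivity still holds. The condition a(u,u) ≥ α||u||_{H^1}² reads (1−α)∫(u')² ≥ (α−c)∫u². Any admissible α is ≤ 1 (rapidly oscillating u have ∫u²/∫(u')² → 0), and α = 1 would force 0 ≥ (1−c)∫u², impossible since c < 1; so 1−α > 0. By the sharp Poincaré inequality on H^1_0 of an interval of length L, ∫(u')² ≥ (π/L)²∫u² with equality for the first sine mode sin(π(x−x₀)/L) (x₀ the left endpoint), so the inequality holds for all u iff (1−α)(π/L)² ≥ α − c, i.e. α ≤ ((π/L)² + c)/((π/L)² + 1) = (1 + c(L/π)²)/(1 + (L/π)²). (Direct route, valid since c ≤ 0: Poincaré gives c∫u² ≥ c(L/π)²∫(u')², so a(u,u) ≥ (1 + c(L/π)²)∫(u')², while ||u||_{H^1}² ≤ (1 + (L/π)²)∫(u')²; dividing yields the same α.) With (π/L)² = 1 and c = -2/5, the largest admissible constant is α = ((π/L)² + c)/((π/L)² + 1).
Simplifying, α = 3/10.


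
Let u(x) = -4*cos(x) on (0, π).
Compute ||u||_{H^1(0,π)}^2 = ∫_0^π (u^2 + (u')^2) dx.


||u||_{H^1(0,π)}^2 = 16*π

u'(x) = 4*sin(x).
Expand u² and (u')² and integrate term by term on (0, π), using: for integers n ≥ 1, ∫_0^π sin²(nx) dx = ∫_0^π cos²(nx) dx = π/2; for n ≠ n', ∫_0^π sin(nx)sin(n'x) dx = ∫_0^π cos(nx)cos(n'x) dx = 0; and by product-to-sum, ∫_0^π sin(nx)cos(n'x) dx = ½∫_0^π [sin((n+n')x) + sin((n−n')x)] dx, which is 0 when n+n' is even and 2n/(n²−n'²) when n+n' is odd (it need not vanish on (0, π)).
  u² squared terms: (-4)²·∫cos(x)² dx = 16·π/2 = 8*π.
  So ∫_0^π u² dx = 8*π.
  (u')² squared terms: (4)²·∫sin(x)² dx = 16·π/2 = 8*π.
  So ∫_0^π (u')² dx = 8*π.
||u||_{H^1}^2 = (8*π) + (8*π) = 16*π.


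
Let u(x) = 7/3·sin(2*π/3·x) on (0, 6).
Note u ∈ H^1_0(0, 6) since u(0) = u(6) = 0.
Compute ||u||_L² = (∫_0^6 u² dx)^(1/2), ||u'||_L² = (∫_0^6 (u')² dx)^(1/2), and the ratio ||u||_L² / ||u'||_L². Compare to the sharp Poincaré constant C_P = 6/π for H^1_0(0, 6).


||u||_L² / ||u'||_L² = 3/(2*π) < C_P = 6/π.

u(x) = 7/3·sin(2*π/3·x), so u'(x) = 14*π*cos(2*π*x/3)/9.
Writing u(x) = A·sin(kπx/L) with A = 7/3 and k = 4, use ∫_0^L sin²(kπx/L) dx = L/2 and ∫_0^L cos²(kπx/L) dx = L/2.
u² = 49/9·sin²(2*π/3·x) and (u')² = 196*π^2/81·cos²(2*π/3·x), and each of sin², cos² integrates to L/2 = 3 over (0, 6).
∫_0^6 u² dx = 49/3, so ||u||_L² = 7*sqrt(3)/3.
∫_0^6 (u')² dx = 196*π^2/27, so ||u'||_L² = 14*sqrt(3)*π/9.
Ratio ||u||_L² / ||u'||_L² = 3/(2*π).
Sharp Poincaré constant on H^1_0(0, 6) is C_P = L/π = 6/π, achieved by sin(π/6·x).
This is the k = 4 harmonic; the ratio L/(kπ) is strictly less than C_P = L/π, consistent with the sharp inequality ||u||_L² ≤ C_P ||u'||_L².


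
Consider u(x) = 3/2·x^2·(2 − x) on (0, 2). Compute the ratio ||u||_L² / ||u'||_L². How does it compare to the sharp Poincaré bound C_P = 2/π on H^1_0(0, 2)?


||u||_L² / ||u'||_L² = sqrt(14)/7 < C_P = 2/π.

u(x) = 3/2·x^2·(2 − x), so u'(x) = 3*x*(4 - 3*x)/2.
u(x) = 3/2·x^2·(2 − x) vanishes at x = 0 and x = 2, so u ∈ H^1_0(0, 2). Differentiate via the product rule and integrate the resulting polynomials term by term.
  ∫_0^2 u² dx = ∫_0^2 (9*x^6/4 - 9*x^5 + 9*x^4) dx. Term by term:
    ∫_0^2 9*x^6/4 dx = 288/7;  ∫_0^2 -9*x^5 dx = -96;  ∫_0^2 9*x^4 dx = 288/5.
  Sum: 288/7 − 96 + 288/5 = 96/35.
  ∫_0^2 (u')² dx = ∫_0^2 (81*x^4/4 - 54*x^3 + 36*x^2) dx. Term by term:
    ∫_0^2 81*x^4/4 dx = 648/5;  ∫_0^2 -54*x^3 dx = -216;  ∫_0^2 36*x^2 dx = 96.
  Sum: 648/5 − 216 + 96 = 48/5.
∫_0^2 u² dx = 96/35, so ||u||_L² = 4*sqrt(210)/35.
∫_0^2 (u')² dx = 48/5, so ||u'||_L² = 4*sqrt(15)/5.
Ratio ||u||_L² / ||u'||_L² = sqrt(14)/7.
Sharp Poincaré constant on H^1_0(0, 2) is C_P = L/π = 2/π, achieved by sin(π/2·x).
A polynomial bump cannot attain the sharp Poincaré constant (only the first sine eigenfunction does), so the ratio is strictly less than C_P, consistent with ||u||_L² ≤ C_P ||u'||_L².


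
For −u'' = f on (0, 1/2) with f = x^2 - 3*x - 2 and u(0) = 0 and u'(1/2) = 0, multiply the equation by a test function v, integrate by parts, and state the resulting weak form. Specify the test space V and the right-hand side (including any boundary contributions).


V = {v ∈ H^1(0, 1/2) : v(0) = 0} (test functions vanish at x = 0 where u is specified); weak form: ∫_0^1/2 u'v' dx = ∫_0^1/2 (x^2 - 3*x - 2) v dx for all v ∈ V.

Multiply both sides by a test function v and integrate from 0 to 1/2:
  ∫_0^1/2 −u''(x) v(x) dx = ∫_0^1/2 f(x) v(x) dx.
Integrate the LHS by parts once:
  ∫_0^1/2 −u'' v dx = −[u'(x) v(x)]_0^1/2 + ∫_0^1/2 u'(x) v'(x) dx.
Thus ∫_0^1/2 u'(x) v'(x) dx = ∫_0^1/2 f(x) v(x) dx + [u'(x) v(x)]_0^1/2.
Choose V so that boundary terms are either known or forced to vanish.
Mixed BC: u(0) = 0 (Dirichlet) and u'(1/2) = 0 (Neumann). Define V = {v ∈ H^1(0, 1/2) : v(0) = 0}. Then [u' v]_0^1/2 = u'(1/2)·v(1/2) − u'(0)·0 = 0.
Weak formulation: find u (satisfying any essential BC) such that ∫_0^1/2 u'(x) v'(x) dx = ∫_0^1/2 f v dx for all v ∈ V (Dirichlet at 0 absorbed into V; the Neumann datum at x = 1/2 is zero, so no boundary term remains).
Substituting f(x) = x^2 - 3*x - 2, the right-hand side is ∫_0^1/2 (x^2 - 3*x - 2) v dx.


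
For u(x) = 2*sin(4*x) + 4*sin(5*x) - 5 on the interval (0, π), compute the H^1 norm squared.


||u||_{H^1(0,π)}^2 = -16 + 267*π

u'(x) = 8*cos(4*x) + 20*cos(5*x).
Expand u² and (u')² and integrate term by term on (0, π), using: for integers n ≥ 1, ∫_0^π sin²(nx) dx = ∫_0^π cos²(nx) dx = π/2; for n ≠ n', ∫_0^π sin(nx)sin(n'x) dx = ∫_0^π cos(nx)cos(n'x) dx = 0; and by product-to-sum, ∫_0^π sin(nx)cos(n'x) dx = ½∫_0^π [sin((n+n')x) + sin((n−n')x)] dx, which is 0 when n+n' is even and 2n/(n²−n'²) when n+n' is odd (it need not vanish on (0, π)). For the constant mode: ∫_0^π 1 dx = π, ∫_0^π cos(nx) dx = 0, ∫_0^π sin(nx) dx = (1−(−1)^n)/n.
  u² squared terms: (-5)²·∫1 dx = 25·π = 25*π;  (2)²·∫sin(4x)² dx = 4·π/2 = 2*π;  (4)²·∫sin(5x)² dx = 16·π/2 = 8*π.
  u² cross terms: 2·(-5)·(2)·∫1·sin(4x) dx = -20·(0) = 0;  2·(-5)·(4)·∫1·sin(5x) dx = -40·(2/5) = -16;  2·(2)·(4)·∫sin(4x)·sin(5x) dx = 16·(0) = 0.
  So ∫_0^π u² dx = 25*π + 2*π + 8*π + 0 − 16 + 0 = -16 + 35*π.
  (u')² squared terms: (8)²·∫cos(4x)² dx = 64·π/2 = 32*π;  (20)²·∫cos(5x)² dx = 400·π/2 = 200*π.
  (u')² cross terms: 2·(8)·(20)·∫cos(4x)·cos(5x) dx = 320·(0) = 0.
  So ∫_0^π (u')² dx = 32*π + 200*π + 0 = 232*π.
||u||_{H^1}^2 = (-16 + 35*π) + (232*π) = -16 + 267*π.


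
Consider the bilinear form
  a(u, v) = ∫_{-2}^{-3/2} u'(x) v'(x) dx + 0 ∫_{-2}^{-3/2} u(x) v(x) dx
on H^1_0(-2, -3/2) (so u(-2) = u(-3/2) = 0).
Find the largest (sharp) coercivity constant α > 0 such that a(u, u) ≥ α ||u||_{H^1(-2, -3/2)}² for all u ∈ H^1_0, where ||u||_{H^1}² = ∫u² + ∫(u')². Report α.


α = 4*π^2/(1 + 4*π^2)

Coercivity of a(·,·) on H^1_0(-2, -3/2) means a(u, u) ≥ α ||u||_{H^1}² for every u ∈ H^1_0.
The interval has length L = 1/2, and Poincaré/coercivity depend only on L. Here a(u, u) = ∫(u')² + (0)·∫u².
Here c = 0, so a(u,u) = ∫(u')² alone. The condition a(u,u) ≥ α||u||_{H^1}² reads (1−α)∫(u')² ≥ (α−c)∫u². Any admissible α is ≤ 1 (rapidly oscillating u have ∫u²/∫(u')² → 0), and α = 1 would force 0 ≥ (1−c)∫u², impossible since c < 1; so 1−α > 0. By the sharp Poincaré inequality on H^1_0 of an interval of length L, ∫(u')² ≥ (π/L)²∫u² with equality for the first sine mode sin(π(x−x₀)/L) (x₀ the left endpoint), so the inequality holds for all u iff (1−α)(π/L)² ≥ α − c, i.e. α ≤ ((π/L)² + c)/((π/L)² + 1) = (1 + c(L/π)²)/(1 + (L/π)²). (Direct route, valid since c ≤ 0: Poincaré gives c∫u² ≥ c(L/π)²∫(u')², so a(u,u) ≥ (1 + c(L/π)²)∫(u')², while ||u||_{H^1}² ≤ (1 + (L/π)²)∫(u')²; dividing yields the same α.) With (π/L)² = 4*π^2 and c = 0, the largest admissible constant is α = ((π/L)² + c)/((π/L)² + 1).
Simplifying, α = 4*π^2/(1 + 4*π^2).


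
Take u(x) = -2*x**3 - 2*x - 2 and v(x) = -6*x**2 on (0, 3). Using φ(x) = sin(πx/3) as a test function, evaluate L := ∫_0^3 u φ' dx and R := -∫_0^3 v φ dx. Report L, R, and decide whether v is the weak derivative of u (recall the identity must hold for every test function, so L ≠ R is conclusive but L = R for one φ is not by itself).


LHS = -648/π^3 + 174/π, RHS = -648/π^3 + 162/π. No, v is not the weak derivative of u.

u(x) = -2*x**3 - 2*x - 2, classical derivative u'(x) = -6*x**2 - 2.
φ(x) = sin(πx/3), so φ'(x) = π*cos(π*x/3)/3.
Note φ(0) = φ(3) = 0, so the boundary term u·φ vanishes.
LHS = ∫_0^3 u(x) φ'(x) dx = ∫_0^3 (-2*π*x^3*cos(π*x/3)/3 - 2*π*x*cos(π*x/3)/3 - 2*π*cos(π*x/3)/3) dx. Term by term:
  ∫_0^3 -2*π*cos(π*x/3)/3 dx = 0;  ∫_0^3 -2*π*x*cos(π*x/3)/3 dx = 12/π;  ∫_0^3 -2*π*x^3*cos(π*x/3)/3 dx = -648/π^3 + 162/π.
Sum: 0 + 12/π + -648/π^3 + 162/π = -648/π^3 + 174/π.
So LHS = -648/π^3 + 174/π.
∫_0^3 v(x) φ(x) dx = ∫_0^3 (-6*x^2*sin(π*x/3)) dx. Term by term:
  ∫_0^3 -6*x^2*sin(π*x/3) dx = -162/π + 648/π^3.
So RHS = -∫_0^3 v(x) φ(x) dx = -648/π^3 + 162/π.
LHS − RHS = 12/π ≠ 0, so the identity fails.
(For a valid weak derivative the identity must hold for EVERY test function, in particular this one. The failure shows v is NOT the weak derivative of u.)
Correct weak derivative would be u'(x) = -6*x**2 - 2.


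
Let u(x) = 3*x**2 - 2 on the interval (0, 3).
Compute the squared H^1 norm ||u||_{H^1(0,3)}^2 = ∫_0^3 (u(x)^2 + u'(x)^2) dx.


||u||_{H^1}^2 = 3327/5

The H^1 norm (squared) on an interval (0, L) is
  ||u||_{H^1}^2 = ∫_0^L u(x)^2 dx + ∫_0^L u'(x)^2 dx.
Compute u'(x) = 6*x.
Then u(x)^2 = 9*x**4 - 12*x**2 + 4 and u'(x)^2 = 36*x**2.
Integrate each monomial from 0 to 3 using ∫_0^3 c·x^n dx = c·3^(n+1)/(n+1):
  ∫_0^3 u(x)^2 dx = ∫_0^3 (9*x^4 - 12*x^2 + 4) dx. Term by term:
    ∫_0^3 9*x^4 dx = 2187/5;  ∫_0^3 -12*x^2 dx = -108;  ∫_0^3 4 dx = 12.
  Sum: 2187/5 − 108 + 12 = 1707/5.
  ∫_0^3 u'(x)^2 dx = ∫_0^3 (36*x^2) dx. Term by term:
    ∫_0^3 36*x^2 dx = 324.
Adding: ||u||_{H^1}^2 = 1707/5 + 324 = 3327/5.


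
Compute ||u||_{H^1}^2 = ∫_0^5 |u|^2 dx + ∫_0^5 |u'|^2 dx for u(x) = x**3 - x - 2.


||u||_{H^1}^2 = 310325/21

The H^1 norm (squared) on an interval (0, L) is
  ||u||_{H^1}^2 = ∫_0^L u(x)^2 dx + ∫_0^L u'(x)^2 dx.
Compute u'(x) = 3*x**2 - 1.
Then u(x)^2 = x**6 - 2*x**4 - 4*x**3 + x**2 + 4*x + 4 and u'(x)^2 = 9*x**4 - 6*x**2 + 1.
Integrate each monomial from 0 to 5 using ∫_0^5 c·x^n dx = c·5^(n+1)/(n+1):
  ∫_0^5 u(x)^2 dx = ∫_0^5 (x^6 - 2*x^4 - 4*x^3 + x^2 + 4*x + 4) dx. Term by term:
    ∫_0^5 x^6 dx = 78125/7;  ∫_0^5 -2*x^4 dx = -1250;  ∫_0^5 -4*x^3 dx = -625;
    ∫_0^5 x^2 dx = 125/3;  ∫_0^5 4*x dx = 50;  ∫_0^5 4 dx = 20.
  Sum: 78125/7 − 1250 − 625 + 125/3 + 50 + 20 = 197345/21.
  ∫_0^5 u'(x)^2 dx = ∫_0^5 (9*x^4 - 6*x^2 + 1) dx. Term by term:
    ∫_0^5 9*x^4 dx = 5625;  ∫_0^5 -6*x^2 dx = -250;  ∫_0^5 1 dx = 5.
  Sum: 5625 − 250 + 5 = 5380.
Adding: ||u||_{H^1}^2 = 197345/21 + 5380 = 310325/21.


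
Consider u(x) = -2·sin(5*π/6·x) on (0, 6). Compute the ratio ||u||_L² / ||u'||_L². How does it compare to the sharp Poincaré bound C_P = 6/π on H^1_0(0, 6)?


||u||_L² / ||u'||_L² = 6/(5*π) < C_P = 6/π.

u(x) = -2·sin(5*π/6·x), so u'(x) = -5*π*cos(5*π*x/6)/3.
Writing u(x) = A·sin(kπx/L) with A = -2 and k = 5, use ∫_0^L sin²(kπx/L) dx = L/2 and ∫_0^L cos²(kπx/L) dx = L/2.
u² = 4·sin²(5*π/6·x) and (u')² = 25*π^2/9·cos²(5*π/6·x), and each of sin², cos² integrates to L/2 = 3 over (0, 6).
∫_0^6 u² dx = 12, so ||u||_L² = 2*sqrt(3).
∫_0^6 (u')² dx = 25*π^2/3, so ||u'||_L² = 5*sqrt(3)*π/3.
Ratio ||u||_L² / ||u'||_L² = 6/(5*π).
Sharp Poincaré constant on H^1_0(0, 6) is C_P = L/π = 6/π, achieved by sin(π/6·x).
This is the k = 5 harmonic; the ratio L/(kπ) is strictly less than C_P = L/π, consistent with the sharp inequality ||u||_L² ≤ C_P ||u'||_L².


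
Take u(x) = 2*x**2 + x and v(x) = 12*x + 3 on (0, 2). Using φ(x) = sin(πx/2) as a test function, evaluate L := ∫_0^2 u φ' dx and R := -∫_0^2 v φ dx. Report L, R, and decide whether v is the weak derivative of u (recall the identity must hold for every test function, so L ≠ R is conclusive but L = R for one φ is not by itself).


LHS = -20/π, RHS = -60/π. No, v is not the weak derivative of u.

u(x) = 2*x**2 + x, classical derivative u'(x) = 4*x + 1.
φ(x) = sin(πx/2), so φ'(x) = π*cos(π*x/2)/2.
Note φ(0) = φ(2) = 0, so the boundary term u·φ vanishes.
LHS = ∫_0^2 u(x) φ'(x) dx = ∫_0^2 (π*x^2*cos(π*x/2) + π*x*cos(π*x/2)/2) dx. Term by term:
  ∫_0^2 π*x^2*cos(π*x/2) dx = -16/π;  ∫_0^2 π*x*cos(π*x/2)/2 dx = -4/π.
Sum: -16/π − 4/π = -20/π.
So LHS = -20/π.
∫_0^2 v(x) φ(x) dx = ∫_0^2 (12*x*sin(π*x/2) + 3*sin(π*x/2)) dx. Term by term:
  ∫_0^2 3*sin(π*x/2) dx = 12/π;  ∫_0^2 12*x*sin(π*x/2) dx = 48/π.
Sum: 12/π + 48/π = 60/π.
So RHS = -∫_0^2 v(x) φ(x) dx = -60/π.
LHS − RHS = 40/π ≠ 0, so the identity fails.
(For a valid weak derivative the identity must hold for EVERY test function, in particular this one. The failure shows v is NOT the weak derivative of u.)
Correct weak derivative would be u'(x) = 4*x + 1.


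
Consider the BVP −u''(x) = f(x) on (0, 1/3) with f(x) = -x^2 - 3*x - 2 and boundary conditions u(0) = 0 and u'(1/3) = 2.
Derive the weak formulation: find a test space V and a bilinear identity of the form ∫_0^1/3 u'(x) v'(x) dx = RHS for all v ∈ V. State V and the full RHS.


V = {v ∈ H^1(0, 1/3) : v(0) = 0} (test functions vanish at x = 0 where u is specified); weak form: ∫_0^1/3 u'v' dx = ∫_0^1/3 (-x^2 - 3*x - 2) v dx + 2·v(1/3) for all v ∈ V.

Multiply both sides by a test function v and integrate from 0 to 1/3:
  ∫_0^1/3 −u''(x) v(x) dx = ∫_0^1/3 f(x) v(x) dx.
Integrate the LHS by parts once:
  ∫_0^1/3 −u'' v dx = −[u'(x) v(x)]_0^1/3 + ∫_0^1/3 u'(x) v'(x) dx.
Thus ∫_0^1/3 u'(x) v'(x) dx = ∫_0^1/3 f(x) v(x) dx + [u'(x) v(x)]_0^1/3.
Choose V so that boundary terms are either known or forced to vanish.
Mixed BC: u(0) = 0 (Dirichlet) and u'(1/3) = 2 (Neumann). Define V = {v ∈ H^1(0, 1/3) : v(0) = 0}. Then [u' v]_0^1/3 = u'(1/3)·v(1/3) − u'(0)·0 = 2·v(1/3).
Weak formulation: find u (satisfying any essential BC) such that ∫_0^1/3 u'(x) v'(x) dx = ∫_0^1/3 f v dx + 2·v(1/3) for all v ∈ V (Dirichlet at 0 absorbed into V; Neumann datum at x = 1/3 contributes the boundary term).
Substituting f(x) = -x^2 - 3*x - 2, the right-hand side is ∫_0^1/3 (-x^2 - 3*x - 2) v dx + 2·v(1/3).


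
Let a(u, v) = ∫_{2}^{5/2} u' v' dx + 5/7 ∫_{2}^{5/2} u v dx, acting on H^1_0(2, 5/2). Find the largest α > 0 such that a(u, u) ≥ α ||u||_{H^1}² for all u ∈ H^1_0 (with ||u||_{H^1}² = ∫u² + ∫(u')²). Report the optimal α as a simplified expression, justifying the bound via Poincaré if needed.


α = (5 + 28*π^2)/(7*(1 + 4*π^2))

Coercivity of a(·,·) on H^1_0(2, 5/2) means a(u, u) ≥ α ||u||_{H^1}² for every u ∈ H^1_0.
The interval has length L = 1/2, and Poincaré/coercivity depend only on L. Here a(u, u) = ∫(u')² + (5/7)·∫u².
Here 0 < c = 5/7 < 1. The condition a(u,u) ≥ α||u||_{H^1}² reads (1−α)∫(u')² ≥ (α−c)∫u². Any admissible α is ≤ 1 (rapidly oscillating u have ∫u²/∫(u')² → 0), and α = 1 would force 0 ≥ (1−c)∫u², impossible since c < 1; so 1−α > 0. By the sharp Poincaré inequality on H^1_0 of an interval of length L, ∫(u')² ≥ (π/L)²∫u² with equality for the first sine mode sin(π(x−x₀)/L) (x₀ the left endpoint), so the inequality holds for all u iff (1−α)(π/L)² ≥ α − c, i.e. α ≤ ((π/L)² + c)/((π/L)² + 1) = (1 + c(L/π)²)/(1 + (L/π)²). With (π/L)² = 4*π^2 and c = 5/7, the largest admissible constant is α = ((π/L)² + c)/((π/L)² + 1).
Simplifying, α = (5 + 28*π^2)/(7*(1 + 4*π^2)).


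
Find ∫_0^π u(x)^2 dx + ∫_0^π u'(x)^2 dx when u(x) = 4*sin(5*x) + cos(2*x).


||u||_{H^1(0,π)}^2 = 400/21 + 421*π/2

u'(x) = -2*sin(2*x) + 20*cos(5*x).
Expand u² and (u')² and integrate term by term on (0, π), using: for integers n ≥ 1, ∫_0^π sin²(nx) dx = ∫_0^π cos²(nx) dx = π/2; for n ≠ n', ∫_0^π sin(nx)sin(n'x) dx = ∫_0^π cos(nx)cos(n'x) dx = 0; and by product-to-sum, ∫_0^π sin(nx)cos(n'x) dx = ½∫_0^π [sin((n+n')x) + sin((n−n')x)] dx, which is 0 when n+n' is even and 2n/(n²−n'²) when n+n' is odd (it need not vanish on (0, π)).
  u² squared terms: (4)²·∫sin(5x)² dx = 16·π/2 = 8*π;  (1)²·∫cos(2x)² dx = 1·π/2 = π/2.
  u² cross terms: 2·(4)·(1)·∫sin(5x)·cos(2x) dx = 8·(10/21) = 80/21.
  So ∫_0^π u² dx = 8*π + π/2 + 80/21 = 80/21 + 17*π/2.
  (u')² squared terms: (-2)²·∫sin(2x)² dx = 4·π/2 = 2*π;  (20)²·∫cos(5x)² dx = 400·π/2 = 200*π.
  (u')² cross terms: 2·(-2)·(20)·∫sin(2x)·cos(5x) dx = -80·(-4/21) = 320/21.
  So ∫_0^π (u')² dx = 2*π + 200*π + 320/21 = 320/21 + 202*π.
||u||_{H^1}^2 = (80/21 + 17*π/2) + (320/21 + 202*π) = 400/21 + 421*π/2.


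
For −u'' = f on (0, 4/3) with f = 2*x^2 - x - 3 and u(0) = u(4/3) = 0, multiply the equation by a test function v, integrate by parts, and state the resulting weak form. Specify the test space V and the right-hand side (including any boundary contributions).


V = H^1_0(0, 4/3) (so v(0) = v(4/3) = 0); weak form: ∫_0^4/3 u'v' dx = ∫_0^4/3 (2*x^2 - x - 3) v dx for all v ∈ V.

Multiply both sides by a test function v and integrate from 0 to 4/3:
  ∫_0^4/3 −u''(x) v(x) dx = ∫_0^4/3 f(x) v(x) dx.
Integrate the LHS by parts once:
  ∫_0^4/3 −u'' v dx = −[u'(x) v(x)]_0^4/3 + ∫_0^4/3 u'(x) v'(x) dx.
Thus ∫_0^4/3 u'(x) v'(x) dx = ∫_0^4/3 f(x) v(x) dx + [u'(x) v(x)]_0^4/3.
Choose V so that boundary terms are either known or forced to vanish.
u is Dirichlet: u(0) = u(4/3) = 0. Let V = H^1_0(0, 4/3); then v(0) = v(4/3) = 0, and [u' v]_0^4/3 = 0.
Weak formulation: find u (satisfying any essential BC) such that ∫_0^4/3 u'(x) v'(x) dx = ∫_0^4/3 f v dx for all v ∈ V.
Substituting f(x) = 2*x^2 - x - 3, the right-hand side is ∫_0^4/3 (2*x^2 - x - 3) v dx.


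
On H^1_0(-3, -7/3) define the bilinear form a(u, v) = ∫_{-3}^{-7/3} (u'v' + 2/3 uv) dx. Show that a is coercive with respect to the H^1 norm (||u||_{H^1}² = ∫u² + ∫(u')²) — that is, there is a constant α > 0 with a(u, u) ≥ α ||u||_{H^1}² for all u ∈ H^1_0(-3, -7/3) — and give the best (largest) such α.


α = (8 + 27*π^2)/(3*(4 + 9*π^2))

Coercivity of a(·,·) on H^1_0(-3, -7/3) means a(u, u) ≥ α ||u||_{H^1}² for every u ∈ H^1_0.
The interval has length L = 2/3, and Poincaré/coercivity depend only on L. Here a(u, u) = ∫(u')² + (2/3)·∫u².
Here 0 < c = 2/3 < 1. The condition a(u,u) ≥ α||u||_{H^1}² reads (1−α)∫(u')² ≥ (α−c)∫u². Any admissible α is ≤ 1 (rapidly oscillating u have ∫u²/∫(u')² → 0), and α = 1 would force 0 ≥ (1−c)∫u², impossible since c < 1; so 1−α > 0. By the sharp Poincaré inequality on H^1_0 of an interval of length L, ∫(u')² ≥ (π/L)²∫u² with equality for the first sine mode sin(π(x−x₀)/L) (x₀ the left endpoint), so the inequality holds for all u iff (1−α)(π/L)² ≥ α − c, i.e. α ≤ ((π/L)² + c)/((π/L)² + 1) = (1 + c(L/π)²)/(1 + (L/π)²). With (π/L)² = 9*π^2/4 and c = 2/3, the largest admissible constant is α = ((π/L)² + c)/((π/L)² + 1).
Simplifying, α = (8 + 27*π^2)/(3*(4 + 9*π^2)).


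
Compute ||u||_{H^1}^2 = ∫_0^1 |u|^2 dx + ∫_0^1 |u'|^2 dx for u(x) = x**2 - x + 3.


||u||_{H^1}^2 = 251/30

The H^1 norm (squared) on an interval (0, L) is
  ||u||_{H^1}^2 = ∫_0^L u(x)^2 dx + ∫_0^L u'(x)^2 dx.
Compute u'(x) = 2*x - 1.
Then u(x)^2 = x**4 - 2*x**3 + 7*x**2 - 6*x + 9 and u'(x)^2 = 4*x**2 - 4*x + 1.
Integrate each monomial from 0 to 1 using ∫_0^1 c·x^n dx = c·1^(n+1)/(n+1):
  ∫_0^1 u(x)^2 dx = ∫_0^1 (x^4 - 2*x^3 + 7*x^2 - 6*x + 9) dx. Term by term:
    ∫_0^1 x^4 dx = 1/5;  ∫_0^1 -2*x^3 dx = -1/2;  ∫_0^1 7*x^2 dx = 7/3;
    ∫_0^1 -6*x dx = -3;  ∫_0^1 9 dx = 9.
  Sum: 1/5 − 1/2 + 7/3 − 3 + 9 = 241/30.
  ∫_0^1 u'(x)^2 dx = ∫_0^1 (4*x^2 - 4*x + 1) dx. Term by term:
    ∫_0^1 4*x^2 dx = 4/3;  ∫_0^1 -4*x dx = -2;  ∫_0^1 1 dx = 1.
  Sum: 4/3 − 2 + 1 = 1/3.
Adding: ||u||_{H^1}^2 = 241/30 + 1/3 = 251/30.


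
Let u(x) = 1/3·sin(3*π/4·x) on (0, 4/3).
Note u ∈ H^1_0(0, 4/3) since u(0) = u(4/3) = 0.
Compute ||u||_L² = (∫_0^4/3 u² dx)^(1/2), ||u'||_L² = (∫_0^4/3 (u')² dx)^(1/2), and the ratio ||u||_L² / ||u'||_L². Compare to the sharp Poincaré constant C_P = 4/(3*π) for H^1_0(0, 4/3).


||u||_L² / ||u'||_L² = 4/(3*π) = C_P.

u(x) = 1/3·sin(3*π/4·x), so u'(x) = π*cos(3*π*x/4)/4.
Writing u(x) = A·sin(kπx/L) with A = 1/3 and k = 1, use ∫_0^L sin²(kπx/L) dx = L/2 and ∫_0^L cos²(kπx/L) dx = L/2.
u² = 1/9·sin²(3*π/4·x) and (u')² = π^2/16·cos²(3*π/4·x), and each of sin², cos² integrates to L/2 = 2/3 over (0, 4/3).
∫_0^4/3 u² dx = 2/27, so ||u||_L² = sqrt(6)/9.
∫_0^4/3 (u')² dx = π^2/24, so ||u'||_L² = sqrt(6)*π/12.
Ratio ||u||_L² / ||u'||_L² = 4/(3*π).
Sharp Poincaré constant on H^1_0(0, 4/3) is C_P = L/π = 4/(3*π), achieved by sin(3*π/4·x).
This is the k = 1 eigenfunction (up to amplitude), so the ratio equals the sharp Poincaré constant exactly.


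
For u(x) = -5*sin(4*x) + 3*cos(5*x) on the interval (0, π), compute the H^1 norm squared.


||u||_{H^1(0,π)}^2 = 2080/3 + 659*π/2

u'(x) = -15*sin(5*x) - 20*cos(4*x).
Expand u² and (u')² and integrate term by term on (0, π), using: for integers n ≥ 1, ∫_0^π sin²(nx) dx = ∫_0^π cos²(nx) dx = π/2; for n ≠ n', ∫_0^π sin(nx)sin(n'x) dx = ∫_0^π cos(nx)cos(n'x) dx = 0; and by product-to-sum, ∫_0^π sin(nx)cos(n'x) dx = ½∫_0^π [sin((n+n')x) + sin((n−n')x)] dx, which is 0 when n+n' is even and 2n/(n²−n'²) when n+n' is odd (it need not vanish on (0, π)).
  u² squared terms: (-5)²·∫sin(4x)² dx = 25·π/2 = 25*π/2;  (3)²·∫cos(5x)² dx = 9·π/2 = 9*π/2.
  u² cross terms: 2·(-5)·(3)·∫sin(4x)·cos(5x) dx = -30·(-8/9) = 80/3.
  So ∫_0^π u² dx = 25*π/2 + 9*π/2 + 80/3 = 80/3 + 17*π.
  (u')² squared terms: (-20)²·∫cos(4x)² dx = 400·π/2 = 200*π;  (-15)²·∫sin(5x)² dx = 225·π/2 = 225*π/2.
  (u')² cross terms: 2·(-20)·(-15)·∫cos(4x)·sin(5x) dx = 600·(10/9) = 2000/3.
  So ∫_0^π (u')² dx = 200*π + 225*π/2 + 2000/3 = 2000/3 + 625*π/2.
||u||_{H^1}^2 = (80/3 + 17*π) + (2000/3 + 625*π/2) = 2080/3 + 659*π/2.


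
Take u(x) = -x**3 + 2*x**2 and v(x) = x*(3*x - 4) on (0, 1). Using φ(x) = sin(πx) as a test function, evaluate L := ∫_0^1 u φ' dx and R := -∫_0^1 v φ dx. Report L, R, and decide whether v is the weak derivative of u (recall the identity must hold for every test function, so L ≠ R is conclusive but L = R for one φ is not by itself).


LHS = (-12 - π^2)/π^3, RHS = (π^2 + 12)/π^3. No, v is not the weak derivative of u.

u(x) = -x**3 + 2*x**2, classical derivative u'(x) = -3*x**2 + 4*x.
φ(x) = sin(πx), so φ'(x) = π*cos(π*x).
Note φ(0) = φ(1) = 0, so the boundary term u·φ vanishes.
LHS = ∫_0^1 u(x) φ'(x) dx = ∫_0^1 (-π*x^3*cos(π*x) + 2*π*x^2*cos(π*x)) dx. Term by term:
  ∫_0^1 -π*x^3*cos(π*x) dx = -12/π^3 + 3/π;  ∫_0^1 2*π*x^2*cos(π*x) dx = -4/π.
Sum: -12/π^3 + 3/π − 4/π = (-12 - π^2)/π^3.
So LHS = (-12 - π^2)/π^3.
∫_0^1 v(x) φ(x) dx = ∫_0^1 (3*x^2*sin(π*x) - 4*x*sin(π*x)) dx. Term by term:
  ∫_0^1 -4*x*sin(π*x) dx = -4/π;  ∫_0^1 3*x^2*sin(π*x) dx = -12/π^3 + 3/π.
Sum: -4/π + -12/π^3 + 3/π = (-12 - π^2)/π^3.
So RHS = -∫_0^1 v(x) φ(x) dx = (π^2 + 12)/π^3.
LHS − RHS = -24/π^3 - 2/π ≠ 0, so the identity fails.
(For a valid weak derivative the identity must hold for EVERY test function, in particular this one. The failure shows v is NOT the weak derivative of u.)
Correct weak derivative would be u'(x) = -3*x**2 + 4*x.


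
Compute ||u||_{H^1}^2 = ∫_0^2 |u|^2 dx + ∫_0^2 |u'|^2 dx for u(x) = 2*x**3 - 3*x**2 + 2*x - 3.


||u||_{H^1}^2 = 7666/105

The H^1 norm (squared) on an interval (0, L) is
  ||u||_{H^1}^2 = ∫_0^L u(x)^2 dx + ∫_0^L u'(x)^2 dx.
Compute u'(x) = 6*x**2 - 6*x + 2.
Then u(x)^2 = 4*x**6 - 12*x**5 + 17*x**4 - 24*x**3 + 22*x**2 - 12*x + 9 and u'(x)^2 = 36*x**4 - 72*x**3 + 60*x**2 - 24*x + 4.
Integrate each monomial from 0 to 2 using ∫_0^2 c·x^n dx = c·2^(n+1)/(n+1):
  ∫_0^2 u(x)^2 dx = ∫_0^2 (4*x^6 - 12*x^5 + 17*x^4 - 24*x^3 + 22*x^2 - 12*x + 9) dx. Term by term:
    ∫_0^2 4*x^6 dx = 512/7;  ∫_0^2 -12*x^5 dx = -128;  ∫_0^2 17*x^4 dx = 544/5;
    ∫_0^2 -24*x^3 dx = -96;  ∫_0^2 22*x^2 dx = 176/3;  ∫_0^2 -12*x dx = -24;
    ∫_0^2 9 dx = 18.
  Sum: 512/7 − 128 + 544/5 − 96 + 176/3 − 24 + 18 = 1114/105.
  ∫_0^2 u'(x)^2 dx = ∫_0^2 (36*x^4 - 72*x^3 + 60*x^2 - 24*x + 4) dx. Term by term:
    ∫_0^2 36*x^4 dx = 1152/5;  ∫_0^2 -72*x^3 dx = -288;  ∫_0^2 60*x^2 dx = 160;
    ∫_0^2 -24*x dx = -48;  ∫_0^2 4 dx = 8.
  Sum: 1152/5 − 288 + 160 − 48 + 8 = 312/5.
Adding: ||u||_{H^1}^2 = 1114/105 + 312/5 = 7666/105.


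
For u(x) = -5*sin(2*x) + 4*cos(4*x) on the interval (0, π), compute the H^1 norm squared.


||u||_{H^1(0,π)}^2 = 397*π/2

u'(x) = -16*sin(4*x) - 10*cos(2*x).
Expand u² and (u')² and integrate term by term on (0, π), using: for integers n ≥ 1, ∫_0^π sin²(nx) dx = ∫_0^π cos²(nx) dx = π/2; for n ≠ n', ∫_0^π sin(nx)sin(n'x) dx = ∫_0^π cos(nx)cos(n'x) dx = 0; and by product-to-sum, ∫_0^π sin(nx)cos(n'x) dx = ½∫_0^π [sin((n+n')x) + sin((n−n')x)] dx, which is 0 when n+n' is even and 2n/(n²−n'²) when n+n' is odd (it need not vanish on (0, π)).
  u² squared terms: (-5)²·∫sin(2x)² dx = 25·π/2 = 25*π/2;  (4)²·∫cos(4x)² dx = 16·π/2 = 8*π.
  u² cross terms: 2·(-5)·(4)·∫sin(2x)·cos(4x) dx = -40·(0) = 0.
  So ∫_0^π u² dx = 25*π/2 + 8*π + 0 = 41*π/2.
  (u')² squared terms: (-16)²·∫sin(4x)² dx = 256·π/2 = 128*π;  (-10)²·∫cos(2x)² dx = 100·π/2 = 50*π.
  (u')² cross terms: 2·(-16)·(-10)·∫sin(4x)·cos(2x) dx = 320·(0) = 0.
  So ∫_0^π (u')² dx = 128*π + 50*π + 0 = 178*π.
||u||_{H^1}^2 = (41*π/2) + (178*π) = 397*π/2.


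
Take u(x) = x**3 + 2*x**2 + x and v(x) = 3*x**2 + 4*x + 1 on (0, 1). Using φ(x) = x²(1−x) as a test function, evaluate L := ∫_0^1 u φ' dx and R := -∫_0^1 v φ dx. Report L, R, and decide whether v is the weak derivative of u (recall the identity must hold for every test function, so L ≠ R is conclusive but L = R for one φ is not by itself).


LHS = -23/60, RHS = -23/60. Yes, v = u' weakly.

u(x) = x**3 + 2*x**2 + x, classical derivative u'(x) = 3*x**2 + 4*x + 1.
φ(x) = x²(1−x), so φ'(x) = x*(2 - 3*x).
Note φ(0) = φ(1) = 0, so the boundary term u·φ vanishes.
LHS = ∫_0^1 u(x) φ'(x) dx = ∫_0^1 (-3*x^5 - 4*x^4 + x^3 + 2*x^2) dx. Term by term:
  ∫_0^1 -3*x^5 dx = -1/2;  ∫_0^1 -4*x^4 dx = -4/5;  ∫_0^1 x^3 dx = 1/4;
  ∫_0^1 2*x^2 dx = 2/3.
Sum: -1/2 − 4/5 + 1/4 + 2/3 = -23/60.
So LHS = -23/60.
∫_0^1 v(x) φ(x) dx = ∫_0^1 (-3*x^5 - x^4 + 3*x^3 + x^2) dx. Term by term:
  ∫_0^1 -3*x^5 dx = -1/2;  ∫_0^1 -x^4 dx = -1/5;  ∫_0^1 3*x^3 dx = 3/4;
  ∫_0^1 x^2 dx = 1/3.
Sum: -1/2 − 1/5 + 3/4 + 1/3 = 23/60.
So RHS = -∫_0^1 v(x) φ(x) dx = -23/60.
LHS = RHS, so the identity holds for this test φ.
Moreover u is smooth here and v(x) = u'(x) = 3*x**2 + 4*x + 1 pointwise, so the identity holds for every test function. Hence v is the weak derivative of u.


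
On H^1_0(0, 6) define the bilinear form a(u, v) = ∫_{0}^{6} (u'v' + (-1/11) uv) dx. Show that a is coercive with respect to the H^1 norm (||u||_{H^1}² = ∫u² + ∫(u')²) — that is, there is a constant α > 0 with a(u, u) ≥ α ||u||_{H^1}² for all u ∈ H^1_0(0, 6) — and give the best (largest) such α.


α = (-36/11 + π^2)/(π^2 + 36)

Coercivity of a(·,·) on H^1_0(0, 6) means a(u, u) ≥ α ||u||_{H^1}² for every u ∈ H^1_0.
The interval has length L = 6, and Poincaré/coercivity depend only on L. Here a(u, u) = ∫(u')² + (-1/11)·∫u².
Here c = -1/11 < 0 with |c| < (π/L)² = π^2/36, so coercivity still holds. The condition a(u,u) ≥ α||u||_{H^1}² reads (1−α)∫(u')² ≥ (α−c)∫u². Any admissible α is ≤ 1 (rapidly oscillating u have ∫u²/∫(u')² → 0), and α = 1 would force 0 ≥ (1−c)∫u², impossible since c < 1; so 1−α > 0. By the sharp Poincaré inequality on H^1_0 of an interval of length L, ∫(u')² ≥ (π/L)²∫u² with equality for the first sine mode sin(π(x−x₀)/L) (x₀ the left endpoint), so the inequality holds for all u iff (1−α)(π/L)² ≥ α − c, i.e. α ≤ ((π/L)² + c)/((π/L)² + 1) = (1 + c(L/π)²)/(1 + (L/π)²). (Direct route, valid since c ≤ 0: Poincaré gives c∫u² ≥ c(L/π)²∫(u')², so a(u,u) ≥ (1 + c(L/π)²)∫(u')², while ||u||_{H^1}² ≤ (1 + (L/π)²)∫(u')²; dividing yields the same α.) With (π/L)² = π^2/36 and c = -1/11, the largest admissible constant is α = ((π/L)² + c)/((π/L)² + 1).
Simplifying, α = (-36/11 + π^2)/(π^2 + 36).


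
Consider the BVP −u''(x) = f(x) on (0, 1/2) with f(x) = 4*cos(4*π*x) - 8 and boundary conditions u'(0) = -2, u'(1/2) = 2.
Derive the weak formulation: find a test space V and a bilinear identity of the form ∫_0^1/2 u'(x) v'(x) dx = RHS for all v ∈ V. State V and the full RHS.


V = H^1(0, 1/2) (v unrestricted at boundary; u is determined up to an additive constant); weak form: ∫_0^1/2 u'v' dx = ∫_0^1/2 (4*cos(4*π*x) - 8) v dx + 2·v(1/2) + 2·v(0) for all v ∈ V.

Multiply both sides by a test function v and integrate from 0 to 1/2:
  ∫_0^1/2 −u''(x) v(x) dx = ∫_0^1/2 f(x) v(x) dx.
Integrate the LHS by parts once:
  ∫_0^1/2 −u'' v dx = −[u'(x) v(x)]_0^1/2 + ∫_0^1/2 u'(x) v'(x) dx.
Thus ∫_0^1/2 u'(x) v'(x) dx = ∫_0^1/2 f(x) v(x) dx + [u'(x) v(x)]_0^1/2.
Choose V so that boundary terms are either known or forced to vanish.
u has inhomogeneous Neumann u'(0) = -2, u'(1/2) = 2. [u' v]_0^1/2 = (2)·v(1/2) − (-2)·v(0) = 2·v(1/2) + 2·v(0). Take V = H^1(0, 1/2); boundary term becomes part of RHS.
Weak formulation: find u (satisfying any essential BC) such that ∫_0^1/2 u'(x) v'(x) dx = ∫_0^1/2 f v dx + 2·v(1/2) + 2·v(0) for all v ∈ V (Neumann data are natural BCs: they enter the RHS as boundary terms).
Substituting f(x) = 4*cos(4*π*x) - 8, the right-hand side is ∫_0^1/2 (4*cos(4*π*x) - 8) v dx + 2·v(1/2) + 2·v(0).
Compatibility check (pure Neumann): taking v ≡ 1 ∈ V gives 0 = ∫_0^1/2 f dx + (2) − (-2), i.e. ∫_0^1/2 f dx must equal u'(0) − u'(1/2) = -4. Indeed ∫_0^1/2 (4*cos(4*π*x) - 8) dx = -4, so the data are compatible. The solution is then unique only up to an additive constant (fix it e.g. by requiring ∫_0^1/2 u dx = 0).


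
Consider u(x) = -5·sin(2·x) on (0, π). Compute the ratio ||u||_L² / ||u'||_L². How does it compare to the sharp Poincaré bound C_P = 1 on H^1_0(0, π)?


||u||_L² / ||u'||_L² = 1/2 < C_P = 1.

u(x) = -5·sin(2·x), so u'(x) = -10*cos(2*x).
Writing u(x) = A·sin(kπx/L) with A = -5 and k = 2, use ∫_0^L sin²(kπx/L) dx = L/2 and ∫_0^L cos²(kπx/L) dx = L/2.
u² = 25·sin²(2·x) and (u')² = 100·cos²(2·x), and each of sin², cos² integrates to L/2 = π/2 over (0, π).
∫_0^π u² dx = 25*π/2, so ||u||_L² = 5*sqrt(2)*sqrt(π)/2.
∫_0^π (u')² dx = 50*π, so ||u'||_L² = 5*sqrt(2)*sqrt(π).
Ratio ||u||_L² / ||u'||_L² = 1/2.
Sharp Poincaré constant on H^1_0(0, π) is C_P = L/π = 1, achieved by sin(x).
This is the k = 2 harmonic; the ratio L/(kπ) is strictly less than C_P = L/π, consistent with the sharp inequality ||u||_L² ≤ C_P ||u'||_L².


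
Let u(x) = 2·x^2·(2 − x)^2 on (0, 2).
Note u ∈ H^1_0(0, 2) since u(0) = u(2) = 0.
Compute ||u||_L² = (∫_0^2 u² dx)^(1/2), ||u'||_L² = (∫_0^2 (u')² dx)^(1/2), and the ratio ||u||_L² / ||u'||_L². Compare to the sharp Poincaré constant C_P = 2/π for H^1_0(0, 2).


||u||_L² / ||u'||_L² = sqrt(3)/3 < C_P = 2/π.

u(x) = 2·x^2·(2 − x)^2, so u'(x) = 8*x*(x - 2)*(x - 1).
u(x) = 2·x^2·(2 − x)^2 vanishes at x = 0 and x = 2, so u ∈ H^1_0(0, 2). Differentiate via the product rule and integrate the resulting polynomials term by term.
  ∫_0^2 u² dx = ∫_0^2 (4*x^8 - 32*x^7 + 96*x^6 - 128*x^5 + 64*x^4) dx. Term by term:
    ∫_0^2 4*x^8 dx = 2048/9;  ∫_0^2 -32*x^7 dx = -1024;  ∫_0^2 96*x^6 dx = 12288/7;
    ∫_0^2 -128*x^5 dx = -4096/3;  ∫_0^2 64*x^4 dx = 2048/5.
  Sum: 2048/9 − 1024 + 12288/7 − 4096/3 + 2048/5 = 1024/315.
  ∫_0^2 (u')² dx = ∫_0^2 (64*x^6 - 384*x^5 + 832*x^4 - 768*x^3 + 256*x^2) dx. Term by term:
    ∫_0^2 64*x^6 dx = 8192/7;  ∫_0^2 -384*x^5 dx = -4096;  ∫_0^2 832*x^4 dx = 26624/5;
    ∫_0^2 -768*x^3 dx = -3072;  ∫_0^2 256*x^2 dx = 2048/3.
  Sum: 8192/7 − 4096 + 26624/5 − 3072 + 2048/3 = 1024/105.
∫_0^2 u² dx = 1024/315, so ||u||_L² = 32*sqrt(35)/105.
∫_0^2 (u')² dx = 1024/105, so ||u'||_L² = 32*sqrt(105)/105.
Ratio ||u||_L² / ||u'||_L² = sqrt(3)/3.
Sharp Poincaré constant on H^1_0(0, 2) is C_P = L/π = 2/π, achieved by sin(π/2·x).
A polynomial bump cannot attain the sharp Poincaré constant (only the first sine eigenfunction does), so the ratio is strictly less than C_P, consistent with ||u||_L² ≤ C_P ||u'||_L².


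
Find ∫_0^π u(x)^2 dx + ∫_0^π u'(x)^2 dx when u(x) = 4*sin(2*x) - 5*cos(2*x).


||u||_{H^1(0,π)}^2 = 205*π/2

u'(x) = 10*sin(2*x) + 8*cos(2*x).
Expand u² and (u')² and integrate term by term on (0, π), using: for integers n ≥ 1, ∫_0^π sin²(nx) dx = ∫_0^π cos²(nx) dx = π/2; for n ≠ n', ∫_0^π sin(nx)sin(n'x) dx = ∫_0^π cos(nx)cos(n'x) dx = 0; and by product-to-sum, ∫_0^π sin(nx)cos(n'x) dx = ½∫_0^π [sin((n+n')x) + sin((n−n')x)] dx, which is 0 when n+n' is even and 2n/(n²−n'²) when n+n' is odd (it need not vanish on (0, π)).
  u² squared terms: (-5)²·∫cos(2x)² dx = 25·π/2 = 25*π/2;  (4)²·∫sin(2x)² dx = 16·π/2 = 8*π.
  u² cross terms: 2·(-5)·(4)·∫cos(2x)·sin(2x) dx = -40·(0) = 0.
  So ∫_0^π u² dx = 25*π/2 + 8*π + 0 = 41*π/2.
  (u')² squared terms: (8)²·∫cos(2x)² dx = 64·π/2 = 32*π;  (10)²·∫sin(2x)² dx = 100·π/2 = 50*π.
  (u')² cross terms: 2·(8)·(10)·∫cos(2x)·sin(2x) dx = 160·(0) = 0.
  So ∫_0^π (u')² dx = 32*π + 50*π + 0 = 82*π.
||u||_{H^1}^2 = (41*π/2) + (82*π) = 205*π/2.


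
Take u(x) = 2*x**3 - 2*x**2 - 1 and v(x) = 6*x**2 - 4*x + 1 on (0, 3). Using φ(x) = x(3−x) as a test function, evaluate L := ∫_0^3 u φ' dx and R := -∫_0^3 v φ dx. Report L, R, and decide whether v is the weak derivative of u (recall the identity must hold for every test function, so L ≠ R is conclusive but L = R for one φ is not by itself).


LHS = -459/10, RHS = -252/5. No, v is not the weak derivative of u.

u(x) = 2*x**3 - 2*x**2 - 1, classical derivative u'(x) = 6*x**2 - 4*x.
φ(x) = x(3−x), so φ'(x) = 3 - 2*x.
Note φ(0) = φ(3) = 0, so the boundary term u·φ vanishes.
LHS = ∫_0^3 u(x) φ'(x) dx = ∫_0^3 (-4*x^4 + 10*x^3 - 6*x^2 + 2*x - 3) dx. Term by term:
  ∫_0^3 -4*x^4 dx = -972/5;  ∫_0^3 10*x^3 dx = 405/2;  ∫_0^3 -6*x^2 dx = -54;
  ∫_0^3 2*x dx = 9;  ∫_0^3 -3 dx = -9.
Sum: -972/5 + 405/2 − 54 + 9 − 9 = -459/10.
So LHS = -459/10.
∫_0^3 v(x) φ(x) dx = ∫_0^3 (-6*x^4 + 22*x^3 - 13*x^2 + 3*x) dx. Term by term:
  ∫_0^3 -6*x^4 dx = -1458/5;  ∫_0^3 22*x^3 dx = 891/2;  ∫_0^3 -13*x^2 dx = -117;
  ∫_0^3 3*x dx = 27/2.
Sum: -1458/5 + 891/2 − 117 + 27/2 = 252/5.
So RHS = -∫_0^3 v(x) φ(x) dx = -252/5.
LHS − RHS = 9/2 ≠ 0, so the identity fails.
(For a valid weak derivative the identity must hold for EVERY test function, in particular this one. The failure shows v is NOT the weak derivative of u.)
Correct weak derivative would be u'(x) = 6*x**2 - 4*x.


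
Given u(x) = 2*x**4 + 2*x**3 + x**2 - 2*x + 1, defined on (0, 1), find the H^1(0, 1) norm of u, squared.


||u||_{H^1}^2 = 2041/63

The H^1 norm (squared) on an interval (0, L) is
  ||u||_{H^1}^2 = ∫_0^L u(x)^2 dx + ∫_0^L u'(x)^2 dx.
Compute u'(x) = 8*x**3 + 6*x**2 + 2*x - 2.
Then u(x)^2 = 4*x**8 + 8*x**7 + 8*x**6 - 4*x**5 - 3*x**4 + 6*x**2 - 4*x + 1 and u'(x)^2 = 64*x**6 + 96*x**5 + 68*x**4 - 8*x**3 - 20*x**2 - 8*x + 4.
Integrate each monomial from 0 to 1 using ∫_0^1 c·x^n dx = c·1^(n+1)/(n+1):
  ∫_0^1 u(x)^2 dx = ∫_0^1 (4*x^8 + 8*x^7 + 8*x^6 - 4*x^5 - 3*x^4 + 6*x^2 - 4*x + 1) dx. Term by term:
    ∫_0^1 4*x^8 dx = 4/9;  ∫_0^1 8*x^7 dx = 1;  ∫_0^1 8*x^6 dx = 8/7;
    ∫_0^1 -4*x^5 dx = -2/3;  ∫_0^1 -3*x^4 dx = -3/5;  ∫_0^1 6*x^2 dx = 2;
    ∫_0^1 -4*x dx = -2;  ∫_0^1 1 dx = 1.
  Sum: 4/9 + 1 + 8/7 − 2/3 − 3/5 + 2 − 2 + 1 = 731/315.
  ∫_0^1 u'(x)^2 dx = ∫_0^1 (64*x^6 + 96*x^5 + 68*x^4 - 8*x^3 - 20*x^2 - 8*x + 4) dx. Term by term:
    ∫_0^1 64*x^6 dx = 64/7;  ∫_0^1 96*x^5 dx = 16;  ∫_0^1 68*x^4 dx = 68/5;
    ∫_0^1 -8*x^3 dx = -2;  ∫_0^1 -20*x^2 dx = -20/3;  ∫_0^1 -8*x dx = -4;
    ∫_0^1 4 dx = 4.
  Sum: 64/7 + 16 + 68/5 − 2 − 20/3 − 4 + 4 = 3158/105.
Adding: ||u||_{H^1}^2 = 731/315 + 3158/105 = 2041/63.


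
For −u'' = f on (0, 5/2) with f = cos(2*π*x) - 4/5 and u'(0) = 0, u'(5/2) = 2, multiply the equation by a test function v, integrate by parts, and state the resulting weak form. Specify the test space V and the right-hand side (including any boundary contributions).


V = H^1(0, 5/2) (v unrestricted at boundary; u is determined up to an additive constant); weak form: ∫_0^5/2 u'v' dx = ∫_0^5/2 (cos(2*π*x) - 4/5) v dx + 2·v(5/2) for all v ∈ V.

Multiply both sides by a test function v and integrate from 0 to 5/2:
  ∫_0^5/2 −u''(x) v(x) dx = ∫_0^5/2 f(x) v(x) dx.
Integrate the LHS by parts once:
  ∫_0^5/2 −u'' v dx = −[u'(x) v(x)]_0^5/2 + ∫_0^5/2 u'(x) v'(x) dx.
Thus ∫_0^5/2 u'(x) v'(x) dx = ∫_0^5/2 f(x) v(x) dx + [u'(x) v(x)]_0^5/2.
Choose V so that boundary terms are either known or forced to vanish.
u has inhomogeneous Neumann u'(0) = 0, u'(5/2) = 2. [u' v]_0^5/2 = (2)·v(5/2) − (0)·v(0) = 2·v(5/2). Take V = H^1(0, 5/2); boundary term becomes part of RHS.
Weak formulation: find u (satisfying any essential BC) such that ∫_0^5/2 u'(x) v'(x) dx = ∫_0^5/2 f v dx + 2·v(5/2) for all v ∈ V (Neumann data are natural BCs: they enter the RHS as boundary terms).
Substituting f(x) = cos(2*π*x) - 4/5, the right-hand side is ∫_0^5/2 (cos(2*π*x) - 4/5) v dx + 2·v(5/2).
Compatibility check (pure Neumann): taking v ≡ 1 ∈ V gives 0 = ∫_0^5/2 f dx + (2) − (0), i.e. ∫_0^5/2 f dx must equal u'(0) − u'(5/2) = -2. Indeed ∫_0^5/2 (cos(2*π*x) - 4/5) dx = -2, so the data are compatible. The solution is then unique only up to an additive constant (fix it e.g. by requiring ∫_0^5/2 u dx = 0).


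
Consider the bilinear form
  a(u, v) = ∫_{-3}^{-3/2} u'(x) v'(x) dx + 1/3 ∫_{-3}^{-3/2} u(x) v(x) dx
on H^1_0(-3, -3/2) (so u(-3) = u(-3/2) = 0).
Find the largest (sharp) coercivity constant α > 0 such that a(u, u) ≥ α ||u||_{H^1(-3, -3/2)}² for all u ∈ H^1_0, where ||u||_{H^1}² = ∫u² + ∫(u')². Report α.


α = (3 + 4*π^2)/(9 + 4*π^2)

Coercivity of a(·,·) on H^1_0(-3, -3/2) means a(u, u) ≥ α ||u||_{H^1}² for every u ∈ H^1_0.
The interval has length L = 3/2, and Poincaré/coercivity depend only on L. Here a(u, u) = ∫(u')² + (1/3)·∫u².
Here 0 < c = 1/3 < 1. The condition a(u,u) ≥ α||u||_{H^1}² reads (1−α)∫(u')² ≥ (α−c)∫u². Any admissible α is ≤ 1 (rapidly oscillating u have ∫u²/∫(u')² → 0), and α = 1 would force 0 ≥ (1−c)∫u², impossible since c < 1; so 1−α > 0. By the sharp Poincaré inequality on H^1_0 of an interval of length L, ∫(u')² ≥ (π/L)²∫u² with equality for the first sine mode sin(π(x−x₀)/L) (x₀ the left endpoint), so the inequality holds for all u iff (1−α)(π/L)² ≥ α − c, i.e. α ≤ ((π/L)² + c)/((π/L)² + 1) = (1 + c(L/π)²)/(1 + (L/π)²). With (π/L)² = 4*π^2/9 and c = 1/3, the largest admissible constant is α = ((π/L)² + c)/((π/L)² + 1).
Simplifying, α = (3 + 4*π^2)/(9 + 4*π^2).
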